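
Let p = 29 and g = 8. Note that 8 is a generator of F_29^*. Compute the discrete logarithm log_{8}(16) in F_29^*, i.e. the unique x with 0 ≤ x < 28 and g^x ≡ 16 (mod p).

Successive powers of 8 modulo 29:
  8^0=1  8^1=8  8^2=6  8^3=19  8^4=7  8^5=27
  8^6=13  8^7=17  8^8=20  8^9=15  8^10=4  8^11=3
  8^12=24  8^13=18  8^14=28  8^15=21  8^16=23  8^17=10
  8^18=22  8^19=2  8^20=16
So 8^20 ≡ 16 (mod 29), giving x = 20.

20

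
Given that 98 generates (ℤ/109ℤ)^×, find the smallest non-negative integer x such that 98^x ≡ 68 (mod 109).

Baby-step giant-step with m = ceil(sqrt(108)) = 11.
Baby table (98^j mod 109 for j=0..10):
  0:1  1:98  2:12  3:86  4:35  5:51  6:93  7:67
  8:26  9:41  10:94
Giant step factor: 98^(-11) ≡ 37 (mod 109).
Scan 68·37^i mod 109 for i = 0, 1, …:
  i=0: 68   i=1: 9   i=2: 6   i=3: 4
  i=4: 39   i=5: 26
Match at i=5, j=8: x = 5·11 + 8 = 63.

63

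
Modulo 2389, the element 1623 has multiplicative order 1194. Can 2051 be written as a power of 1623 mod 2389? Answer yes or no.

no

2051 ∈ ⟨1623⟩ iff 2051^1194 ≡ 1 (mod 2389), since |⟨1623⟩| = 1194.
2051^1194 mod 2389 = 2388.
Since 2388 ≠ 1, 2051 does not lie in the subgroup.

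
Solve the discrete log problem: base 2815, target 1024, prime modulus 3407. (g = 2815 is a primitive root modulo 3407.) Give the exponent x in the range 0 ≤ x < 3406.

3368

Baby-step giant-step with m = ceil(sqrt(3406)) = 59.
Baby table (2815^j mod 3407 for j=0..58):
  0:1  1:2815  2:2950  3:1391  4:1022  5:1422  6:3112  7:883
  8:1942  9:1902  10:1733  11:2978  12:1850  13:1854  14:2893  15:1065
  16:3222  17:496  18:2777  19:1597  20:1722  21:2676  22:63  23:181
  24:1872  25:2458  26:3060  27:1004  28:1857  29:1117  30:3101  31:581
  32:155  33:229  34:712  35:964  36:1688  37:2362  38:1973  39:585
  40:1194  41:1808  42:2869  43:1645  44:562  45:1182  46:2098  47:1539
  48:1988  49:1926  50:1153  51:2231  52:1164  53:2533  54:2951  55:799
  56:565  57:2813  58:727
Giant step factor: 2815^(-59) ≡ 1518 (mod 3407).
Scan 1024·1518^i mod 3407 for i = 0, 1, …:
  i=0: 1024   i=1: 840   i=2: 902   i=3: 3029
  i=4: 1979   i=5: 2555   i=6: 1324   i=7: 3109
  i=8: 767   i=9: 2519     …   i=56: 176
  i=57: 1422
Match at i=57, j=5: x = 57·59 + 5 = 3368.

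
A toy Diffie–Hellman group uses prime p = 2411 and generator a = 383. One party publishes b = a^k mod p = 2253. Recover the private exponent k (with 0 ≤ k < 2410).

Baby-step giant-step with m = ceil(sqrt(2410)) = 50.
Baby table (383^j mod 2411 for j=0..49):
  0:1  1:383  2:2029  3:765  4:1264  5:1912  6:1763  7:149
  8:1614  9:946  10:668  11:278  12:390  13:2299  14:502  15:1797
  16:1116  17:681  18:435  19:246  20:189  21:57  22:132  23:2336
  24:207  25:2129  26:489  27:1640  28:1260  29:380  30:880  31:1911
  32:1380  33:531  34:849  35:2093  36:1167  37:926  38:241  39:685
  40:1967  41:1129  42:838  43:291  44:547  45:2155  46:803  47:1352
  48:1862  49:1901
Giant step factor: 383^(-50) ≡ 680 (mod 2411).
Scan 2253·680^i mod 2411 for i = 0, 1, …:
  i=0: 2253   i=1: 1055   i=2: 1333   i=3: 2315
  i=4: 2228   i=5: 932   i=6: 2078   i=7: 194
  i=8: 1726   i=9: 1934     …   i=31: 366
  i=32: 547
Match at i=32, j=44: k = 32·50 + 44 = 1644.

1644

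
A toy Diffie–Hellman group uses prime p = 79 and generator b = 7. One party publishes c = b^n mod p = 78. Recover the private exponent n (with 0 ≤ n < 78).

39

Baby-step giant-step with m = ceil(sqrt(78)) = 9.
Baby table (7^j mod 79 for j=0..8):
  0:1  1:7  2:49  3:27  4:31  5:59  6:18  7:47
  8:13
Giant step factor: 7^(-9) ≡ 33 (mod 79).
Scan 78·33^i mod 79 for i = 0, 1, …:
  i=0: 78   i=1: 46   i=2: 17   i=3: 8
  i=4: 27
Match at i=4, j=3: n = 4·9 + 3 = 39.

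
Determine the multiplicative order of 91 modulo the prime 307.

34

The order of 91 must divide p − 1 = 306 = 2 · 3^2 · 17.
Divisors: 1, 2, 3, 6, 9, 17, 18, 34, 51, 102, 153, 306.
Check each in increasing order: 91^1 ≡ 91;  91^2 ≡ 299;  91^3 ≡ 193;  91^6 ≡ 102;  91^9 ≡ 38;  91^17 ≡ 306;  91^18 ≡ 216;  91^34 ≡ 1.
Smallest exponent giving 1 is 34.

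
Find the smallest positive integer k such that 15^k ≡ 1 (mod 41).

40

The order of 15 must divide p − 1 = 40 = 2^3 · 5.
Divisors: 1, 2, 4, 5, 8, 10, 20, 40.
Check each in increasing order: 15^1 ≡ 15;  15^2 ≡ 20;  15^4 ≡ 31;  15^5 ≡ 14;  15^8 ≡ 18;  15^10 ≡ 32;  15^20 ≡ 40;  15^40 ≡ 1.
Smallest exponent giving 1 is 40.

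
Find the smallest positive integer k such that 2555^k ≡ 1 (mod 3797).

949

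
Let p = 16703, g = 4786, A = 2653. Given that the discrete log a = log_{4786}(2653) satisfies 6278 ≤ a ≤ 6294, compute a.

6279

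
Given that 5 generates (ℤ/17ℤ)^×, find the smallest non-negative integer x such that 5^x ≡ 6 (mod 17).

3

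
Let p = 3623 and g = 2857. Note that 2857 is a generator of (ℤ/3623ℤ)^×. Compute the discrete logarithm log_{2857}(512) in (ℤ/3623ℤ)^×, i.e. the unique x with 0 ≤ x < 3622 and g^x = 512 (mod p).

1994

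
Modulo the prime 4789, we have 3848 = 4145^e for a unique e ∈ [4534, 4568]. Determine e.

Compute 4145^4534 mod 4789 = 3009, then multiply by 4145 repeatedly:
  4145^4534=3009  4145^4535=1749  4145^4536=3848
Found 3848 at exponent 4536.

4536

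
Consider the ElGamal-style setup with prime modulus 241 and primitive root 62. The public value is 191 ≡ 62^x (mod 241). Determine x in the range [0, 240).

146

Baby-step giant-step with m = ceil(sqrt(240)) = 16.
Baby table (62^j mod 241 for j=0..15):
  0:1  1:62  2:229  3:220  4:144  5:11  6:200  7:109
  8:10  9:138  10:121  11:31  12:235  13:110  14:72  15:126
Giant step factor: 62^(-16) ≡ 94 (mod 241).
Scan 191·94^i mod 241 for i = 0, 1, …:
  i=0: 191   i=1: 120   i=2: 194   i=3: 161
  i=4: 192   i=5: 214   i=6: 113   i=7: 18
  i=8: 5   i=9: 229
Match at i=9, j=2: x = 9·16 + 2 = 146.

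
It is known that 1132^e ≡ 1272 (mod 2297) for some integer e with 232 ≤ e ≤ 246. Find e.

242

Compute 1132^232 mod 2297 = 18, then multiply by 1132 repeatedly:
  1132^232=18  1132^233=2000  1132^234=1455  1132^235=111  1132^236=1614
  1132^237=933  1132^238=1833  1132^239=765  1132^240=11  1132^241=967
  1132^242=1272
Found 1272 at exponent 242.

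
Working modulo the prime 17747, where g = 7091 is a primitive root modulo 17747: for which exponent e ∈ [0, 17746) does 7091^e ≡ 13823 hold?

12207

Baby-step giant-step with m = ceil(sqrt(17746)) = 134.
Baby table (7091^j mod 17747 for j=0..133):
  0:1  1:7091  2:5030  3:14007  4:11425  5:17367  6:2964  7:5276
  8:1440  9:6515  10:2424  11:9488  12:531  13:2957  14:8880  15:1724
  16:14948  17:11184  18:12148  19:15277  20:1519  21:16547  22:9360  23:15727
  24:15756  25:8431  26:12325  27:10347  28:4479  29:11206  30:8427  31:1708
  32:7974  33:1692  34:1000  35:9947  36:7599  37:4617  38:13679  39:10434
  40:251  41:5141  42:2493  43:1851  44:10408  45:11102  46:16337  47:10998
  48:6500  49:2541  50:5026  51:3390  52:9052  53:14580  54:10505  55:6796
  56:7331  57:3158  58:14411  59:1175  60:8582  61:499  62:6756  63:7643
  64:14922  65:4288  66:5597  67:6035  68:6168  69:8680  70:3284  71:2780
  72:13810  73:16511  74:2542  75:12117  76:8420  77:5312  78:8258  79:10125
  80:9760  81:12607  82:4598  83:3179  84:3599  85:323  86:1030  87:9713
  88:16523  89:16646  90:1489  91:16781  92:436  93:3698  94:10199  95:2084
  96:12140  97:11790  98:14520  99:10973  100:6695  101:1020  102:9791  103:1717
  104:805  105:11468  106:2834  107:6290  108:4179  109:13546  110:7922  111:5647
  112:5645  113:9210  114:16897  115:6630  116:1527  117:2287  118:14106  119:3554
  120:674  121:5391  122:543  123:17061  124:15999  125:10085  126:10072  127:6624
  128:12222  129:7601  130:1052  131:5992  132:2954  133:5354
Giant step factor: 7091^(-134) ≡ 13927 (mod 17747).
Scan 13823·13927^i mod 17747 for i = 0, 1, …:
  i=0: 13823   i=1: 11212   i=2: 11418   i=3: 5366
  i=4: 17412   i=5: 1916   i=6: 10391   i=7: 6419
  i=8: 5774   i=9: 2841     …   i=90: 17054
  i=91: 2957
Match at i=91, j=13: e = 91·134 + 13 = 12207.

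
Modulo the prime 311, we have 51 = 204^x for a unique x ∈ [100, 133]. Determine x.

Compute 204^100 mod 311 = 195, then multiply by 204 repeatedly:
  204^100=195  204^101=283  204^102=197  204^103=69  204^104=81
  204^105=41  204^106=278  204^107=110  204^108=48  204^109=151
  204^110=15  204^111=261  204^112=63  204^113=101  204^114=78
  204^115=51
Found 51 at exponent 115.

115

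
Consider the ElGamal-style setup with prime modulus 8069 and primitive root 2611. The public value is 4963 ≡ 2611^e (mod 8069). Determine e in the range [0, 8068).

7084

Baby-step giant-step with m = ceil(sqrt(8068)) = 90.
Baby table (2611^j mod 8069 for j=0..89):
  0:1  1:2611  2:7085  3:4787  4:8045  5:1888  6:7478  7:6147
  8:576  9:3102  10:6115  11:5783  12:2314  13:6242  14:6551  15:6450
  16:947  17:3503  18:4156  19:6580  20:1479  21:4687  22:5153  23:3460
  24:4849  25:478  26:5432  27:5719  28:4659  29:4666  30:6805  31:7986
  32:1150  33:982  34:6129  35:1992  36:4676  37:639  38:6215  39:606
  40:742  41:802  42:4151  43:1594  44:6399  45:4959  46:5273  47:2089
  48:7804  49:2019  50:2552  51:6347  52:6360  53:8027  54:3304  55:983
  56:671  57:1008  58:1394  59:615  60:34  61:15  62:6889  63:1378
  64:7253  65:7709  66:4113  67:7273  68:3446  69:571  70:6185  71:2966
  72:6055  73:2434  74:4871  75:1437  76:7991  77:6136  78:4131  79:5857
  80:1872  81:6047  82:5753  83:4674  84:3486  85:114  86:7170  87:790
  88:5095  89:5333
Giant step factor: 2611^(-90) ≡ 6281 (mod 8069).
Scan 4963·6281^i mod 8069 for i = 0, 1, …:
  i=0: 4963   i=1: 2056   i=2: 3336   i=3: 6292
  i=4: 6159   i=5: 1893   i=6: 4296   i=7: 440
  i=8: 4042   i=9: 2728     …   i=77: 542
  i=78: 7253
Match at i=78, j=64: e = 78·90 + 64 = 7084.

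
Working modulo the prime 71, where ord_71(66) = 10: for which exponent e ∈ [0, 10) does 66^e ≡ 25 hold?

2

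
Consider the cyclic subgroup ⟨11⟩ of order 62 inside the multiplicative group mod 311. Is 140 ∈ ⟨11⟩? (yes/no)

140 ∈ ⟨11⟩ iff 140^62 ≡ 1 (mod 311), since |⟨11⟩| = 62.
140^62 mod 311 = 1.
Since 1 = 1, 140 lies in the subgroup.

yes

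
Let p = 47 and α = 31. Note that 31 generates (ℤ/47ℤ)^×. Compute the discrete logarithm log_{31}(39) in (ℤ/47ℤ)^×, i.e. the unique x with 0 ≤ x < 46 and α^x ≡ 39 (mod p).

Baby-step giant-step with m = ceil(sqrt(46)) = 7.
Baby table (31^j mod 47 for j=0..6):
  0:1  1:31  2:21  3:40  4:18  5:41  6:2
Giant step factor: 31^(-7) ≡ 22 (mod 47).
Scan 39·22^i mod 47 for i = 0, 1, …:
  i=0: 39   i=1: 12   i=2: 29   i=3: 27
  i=4: 30   i=5: 2
Match at i=5, j=6: x = 5·7 + 6 = 41.

41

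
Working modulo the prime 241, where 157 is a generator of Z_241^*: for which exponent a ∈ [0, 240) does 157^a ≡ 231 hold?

Baby-step giant-step with m = ceil(sqrt(240)) = 16.
Baby table (157^j mod 241 for j=0..15):
  0:1  1:157  2:67  3:156  4:151  5:89  6:236  7:179
  8:147  9:184  10:209  11:37  12:25  13:69  14:229  15:44
Giant step factor: 157^(-16) ≡ 119 (mod 241).
Scan 231·119^i mod 241 for i = 0, 1, …:
  i=0: 231   i=1: 15   i=2: 98   i=3: 94
  i=4: 100   i=5: 91   i=6: 225   i=7: 24
  i=8: 205   i=9: 54   i=10: 160   i=11: 1
Match at i=11, j=0: a = 11·16 + 0 = 176.

176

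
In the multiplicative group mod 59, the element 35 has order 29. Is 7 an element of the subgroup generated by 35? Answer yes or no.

yes

7 ∈ ⟨35⟩ iff 7^29 ≡ 1 (mod 59), since |⟨35⟩| = 29.
7^29 mod 59 = 1.
Since 1 = 1, 7 lies in the subgroup.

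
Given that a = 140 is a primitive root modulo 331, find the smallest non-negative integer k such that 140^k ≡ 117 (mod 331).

273

Baby-step giant-step with m = ceil(sqrt(330)) = 19.
Baby table (140^j mod 331 for j=0..18):
  0:1  1:140  2:71  3:10  4:76  5:48  6:100  7:98
  8:149  9:7  10:318  11:166  12:70  13:201  14:5  15:38
  16:24  17:50  18:49
Giant step factor: 140^(-19) ≡ 40 (mod 331).
Scan 117·40^i mod 331 for i = 0, 1, …:
  i=0: 117   i=1: 46   i=2: 185   i=3: 118
  i=4: 86   i=5: 130   i=6: 235   i=7: 132
  i=8: 315   i=9: 22     …   i=13: 19
  i=14: 98
Match at i=14, j=7: k = 14·19 + 7 = 273.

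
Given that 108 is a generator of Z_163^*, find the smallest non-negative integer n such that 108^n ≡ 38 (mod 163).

Baby-step giant-step with m = ceil(sqrt(162)) = 13.
Baby table (108^j mod 163 for j=0..12):
  0:1  1:108  2:91  3:48  4:131  5:130  6:22  7:94
  8:46  9:78  10:111  11:89  12:158
Giant step factor: 108^(-13) ≡ 147 (mod 163).
Scan 38·147^i mod 163 for i = 0, 1, …:
  i=0: 38   i=1: 44   i=2: 111
Match at i=2, j=10: n = 2·13 + 10 = 36.

36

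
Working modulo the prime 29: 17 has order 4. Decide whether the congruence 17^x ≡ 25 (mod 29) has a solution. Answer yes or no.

no

⟨17⟩ has order 4; its elements mod 29 are {1, 12, 17, 28}.
25 is not in this set.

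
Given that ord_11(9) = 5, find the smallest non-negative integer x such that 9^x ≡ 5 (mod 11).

4

Successive powers of 9 modulo 11:
  9^0=1  9^1=9  9^2=4  9^3=3  9^4=5
So 9^4 ≡ 5 (mod 11), giving x = 4.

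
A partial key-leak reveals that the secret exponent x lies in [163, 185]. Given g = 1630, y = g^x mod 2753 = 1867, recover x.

Compute 1630^163 mod 2753 = 1074, then multiply by 1630 repeatedly:
  1630^163=1074  1630^164=2465  1630^165=1323  1630^166=891  1630^167=1499
  1630^168=1459  1630^169=2331  1630^170=390  1630^171=2510  1630^172=342
  1630^173=1354  1630^174=1867
Found 1867 at exponent 174.

174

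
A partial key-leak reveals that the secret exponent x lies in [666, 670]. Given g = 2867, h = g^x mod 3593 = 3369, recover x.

666

Compute 2867^666 mod 3593 = 3369, then multiply by 2867 repeatedly:
  2867^666=3369
Found 3369 at exponent 666.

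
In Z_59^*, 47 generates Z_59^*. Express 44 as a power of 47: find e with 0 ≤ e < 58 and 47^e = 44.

39

Baby-step giant-step with m = ceil(sqrt(58)) = 8.
Baby table (47^j mod 59 for j=0..7):
  0:1  1:47  2:26  3:42  4:27  5:30  6:53  7:13
Giant step factor: 47^(-8) ≡ 45 (mod 59).
Scan 44·45^i mod 59 for i = 0, 1, …:
  i=0: 44   i=1: 33   i=2: 10   i=3: 37
  i=4: 13
Match at i=4, j=7: e = 4·8 + 7 = 39.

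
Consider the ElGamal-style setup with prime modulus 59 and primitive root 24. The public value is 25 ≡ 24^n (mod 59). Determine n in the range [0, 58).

Baby-step giant-step with m = ceil(sqrt(58)) = 8.
Baby table (24^j mod 59 for j=0..7):
  0:1  1:24  2:45  3:18  4:19  5:43  6:29  7:47
Giant step factor: 24^(-8) ≡ 17 (mod 59).
Scan 25·17^i mod 59 for i = 0, 1, …:
  i=0: 25   i=1: 12   i=2: 27   i=3: 46
  i=4: 15   i=5: 19
Match at i=5, j=4: n = 5·8 + 4 = 44.

44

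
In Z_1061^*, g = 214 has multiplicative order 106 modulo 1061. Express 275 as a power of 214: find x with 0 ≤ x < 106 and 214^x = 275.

71

Baby-step giant-step with m = ceil(sqrt(106)) = 11.
Baby table (214^j mod 1061 for j=0..10):
  0:1  1:214  2:173  3:948  4:221  5:610  6:37  7:491
  8:35  9:63  10:750
Giant step factor: 214^(-11) ≡ 793 (mod 1061).
Scan 275·793^i mod 1061 for i = 0, 1, …:
  i=0: 275   i=1: 570   i=2: 24   i=3: 995
  i=4: 712   i=5: 164   i=6: 610
Match at i=6, j=5: x = 6·11 + 5 = 71.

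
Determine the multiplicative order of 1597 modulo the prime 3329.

3328

The order of 1597 must divide p − 1 = 3328 = 2^8 · 13.
Divisors: 1, 2, 4, 8, 13, 16, 26, 32, 52, 64, 104, 128, 208, 256, 416, 832, 1664, 3328.
Check each in increasing order: 1597^1 ≡ 1597;  1597^2 ≡ 395;  1597^4 ≡ 2891;  1597^8 ≡ 2091;  1597^13 ≡ 885;  1597^16 ≡ 1304;  1597^26 ≡ 910;  1597^32 ≡ 2626;  1597^52 ≡ 2508;  1597^64 ≡ 1517;  1597^104 ≡ 1583;  1597^128 ≡ 950;  1597^208 ≡ 2481;  1597^256 ≡ 341;  1597^416 ≡ 40;  1597^832 ≡ 1600;  1597^1664 ≡ 3328;  1597^3328 ≡ 1.
Smallest exponent giving 1 is 3328.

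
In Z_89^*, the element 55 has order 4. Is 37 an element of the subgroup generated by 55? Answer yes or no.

⟨55⟩ has order 4; its elements mod 89 are {1, 34, 55, 88}.
37 is not in this set.

no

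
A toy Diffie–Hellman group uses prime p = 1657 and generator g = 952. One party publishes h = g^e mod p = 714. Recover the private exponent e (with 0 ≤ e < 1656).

1581

Baby-step giant-step with m = ceil(sqrt(1656)) = 41.
Baby table (952^j mod 1657 for j=0..40):
  0:1  1:952  2:1582  3:1508  4:654  5:1233  6:660  7:317
  8:210  9:1080  10:820  11:193  12:1466  13:438  14:1069  15:290
  16:1018  17:1448  18:1529  19:762  20:1315  21:845  22:795  23:1248
  24:27  25:849  26:1289  27:948  28:1088  29:151  30:1250  31:274
  32:699  33:991  34:599  35:240  36:1471  37:227  38:694  39:1202
  40:974
Giant step factor: 952^(-41) ≡ 180 (mod 1657).
Scan 714·180^i mod 1657 for i = 0, 1, …:
  i=0: 714   i=1: 931   i=2: 223   i=3: 372
  i=4: 680   i=5: 1439   i=6: 528   i=7: 591
  i=8: 332   i=9: 108     …   i=37: 1443
  i=38: 1248
Match at i=38, j=23: e = 38·41 + 23 = 1581.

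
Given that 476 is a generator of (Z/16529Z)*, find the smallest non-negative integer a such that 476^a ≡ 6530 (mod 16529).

16186

Baby-step giant-step with m = ceil(sqrt(16528)) = 129.
Baby table (476^j mod 16529 for j=0..128):
  0:1  1:476  2:11699  3:14980  4:6481  5:10562  6:2696  7:10563
  8:3172  9:5733  10:1623  11:12214  12:12185  13:14910  14:6219  15:1553
  16:11952  17:3176  18:7637  19:15361  20:6018  21:5051  22:7571  23:474
  24:10747  25:8111  26:9579  27:14129  28:14630  29:5171  30:15104  31:15918
  32:6686  33:8968  34:4286  35:7069  36:9457  37:5644  38:8846  39:12330
  40:1285  41:87  42:8354  43:9544  44:13998  45:1861  46:9799  47:3146
  48:9886  49:11500  50:2901  51:8969  52:4762  53:2239  54:7908  55:12125
  56:2879  57:15026  58:11848  59:3259  60:14087  61:11167  62:9683  63:14046
  64:8180  65:9365  66:11439  67:6923  68:6077  69:77  70:3594  71:8257
  72:12959  73:3167  74:3353  75:9244  76:3430  77:12838  78:11687  79:9268
  80:14854  81:12621  82:7569  83:16051  84:3878  85:11209  86:13146  87:9534
  88:9238  89:574  90:8760  91:4452  92:3440  93:1069  94:12974  95:10307
  96:13548  97:2538  98:1471  99:5978  100:2540  101:2423  102:12847  103:15971
  104:15385  105:913  106:4834  107:3453  108:7257  109:16300  110:6699  111:15156
  112:7612  113:3461  114:11065  115:10718  116:10836  117:888  118:9463  119:8500
  120:12924  121:3036  122:7113  123:13872  124:8001  125:6806  126:16501  127:3201
  128:3008
Giant step factor: 476^(-129) ≡ 1367 (mod 16529).
Scan 6530·1367^i mod 16529 for i = 0, 1, …:
  i=0: 6530   i=1: 850   i=2: 4920   i=3: 14866
  i=4: 7681   i=5: 4012   i=6: 13305   i=7: 6035
  i=8: 1874   i=9: 16292     …   i=124: 2366
  i=125: 11167
Match at i=125, j=61: a = 125·129 + 61 = 16186.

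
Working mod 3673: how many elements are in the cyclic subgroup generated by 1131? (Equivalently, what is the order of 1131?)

1836

The order of 1131 must divide p − 1 = 3672 = 2^3 · 3^3 · 17.
Divisors: 1, 2, 3, 4, 6, 8, 9, 12, 17, 18, 24, 27, 34, 36, 51, 54, 68, 72, 102, 108, 136, 153, 204, 216, 306, 408, 459, 612, 918, 1224, 1836, 3672.
Check each in increasing order: 1131^1 ≡ 1131;  1131^2 ≡ 957;  1131^3 ≡ 2505;  1131^4 ≡ 1272;  1131^6 ≡ 1541;  1131^8 ≡ 1864;  1131^9 ≡ 3555;  1131^12 ≡ 1923;  1131^17 ≡ 428;  1131^18 ≡ 2905;  1131^24 ≡ 2891;  1131^27 ≡ 2472;  1131^34 ≡ 3207;  1131^36 ≡ 2144;  1131^51 ≡ 2567;  1131^54 ≡ 2585;  1131^68 ≡ 449;  1131^72 ≡ 1813;  1131^102 ≡ 127;  1131^108 ≡ 1038;  1131^136 ≡ 3259;  1131^153 ≡ 2785;  1131^204 ≡ 1437;  1131^216 ≡ 1255;  1131^306 ≡ 2522;  1131^408 ≡ 743;  1131^459 ≡ 994;  1131^612 ≡ 2521;  1131^918 ≡ 3672;  1131^1224 ≡ 1151;  1131^1836 ≡ 1.
Smallest exponent giving 1 is 1836.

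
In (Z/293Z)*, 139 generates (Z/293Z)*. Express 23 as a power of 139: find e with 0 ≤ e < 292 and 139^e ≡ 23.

49

Baby-step giant-step with m = ceil(sqrt(292)) = 18.
Baby table (139^j mod 293 for j=0..17):
  0:1  1:139  2:276  3:274  4:289  5:30  6:68  7:76
  8:16  9:173  10:21  11:282  12:229  13:187  14:209  15:44
  16:256  17:131
Giant step factor: 139^(-18) ≡ 184 (mod 293).
Scan 23·184^i mod 293 for i = 0, 1, …:
  i=0: 23   i=1: 130   i=2: 187
Match at i=2, j=13: e = 2·18 + 13 = 49.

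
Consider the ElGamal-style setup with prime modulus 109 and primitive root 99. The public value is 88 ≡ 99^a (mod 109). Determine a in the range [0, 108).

62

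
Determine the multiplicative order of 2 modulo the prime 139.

138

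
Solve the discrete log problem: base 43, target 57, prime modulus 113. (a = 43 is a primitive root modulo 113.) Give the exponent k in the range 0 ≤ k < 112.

76

Baby-step giant-step with m = ceil(sqrt(112)) = 11.
Baby table (43^j mod 113 for j=0..10):
  0:1  1:43  2:41  3:68  4:99  5:76  6:104  7:65
  8:83  9:66  10:13
Giant step factor: 43^(-11) ≡ 94 (mod 113).
Scan 57·94^i mod 113 for i = 0, 1, …:
  i=0: 57   i=1: 47   i=2: 11   i=3: 17
  i=4: 16   i=5: 35   i=6: 13
Match at i=6, j=10: k = 6·11 + 10 = 76.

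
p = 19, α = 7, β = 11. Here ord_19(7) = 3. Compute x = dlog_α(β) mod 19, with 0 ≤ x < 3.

2

Successive powers of 7 modulo 19:
  7^0=1  7^1=7  7^2=11
So 7^2 ≡ 11 (mod 19), giving x = 2.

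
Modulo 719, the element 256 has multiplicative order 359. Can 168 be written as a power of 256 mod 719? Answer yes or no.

yes

168 ∈ ⟨256⟩ iff 168^359 ≡ 1 (mod 719), since |⟨256⟩| = 359.
168^359 mod 719 = 1.
Since 1 = 1, 168 lies in the subgroup.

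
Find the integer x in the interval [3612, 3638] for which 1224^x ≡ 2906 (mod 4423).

3616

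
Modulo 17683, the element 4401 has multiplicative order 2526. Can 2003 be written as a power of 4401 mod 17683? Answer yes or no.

no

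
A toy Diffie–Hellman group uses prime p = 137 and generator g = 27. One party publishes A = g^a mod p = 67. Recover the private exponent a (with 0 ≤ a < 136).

65

Baby-step giant-step with m = ceil(sqrt(136)) = 12.
Baby table (27^j mod 137 for j=0..11):
  0:1  1:27  2:44  3:92  4:18  5:75  6:107  7:12
  8:50  9:117  10:8  11:79
Giant step factor: 27^(-12) ≡ 65 (mod 137).
Scan 67·65^i mod 137 for i = 0, 1, …:
  i=0: 67   i=1: 108   i=2: 33   i=3: 90
  i=4: 96   i=5: 75
Match at i=5, j=5: a = 5·12 + 5 = 65.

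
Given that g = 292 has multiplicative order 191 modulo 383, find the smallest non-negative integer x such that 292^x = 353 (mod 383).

129

Baby-step giant-step with m = ceil(sqrt(191)) = 14.
Baby table (292^j mod 383 for j=0..13):
  0:1  1:292  2:238  3:173  4:343  5:193  6:55  7:357
  8:68  9:323  10:98  11:274  12:344  13:102
Giant step factor: 292^(-14) ≡ 200 (mod 383).
Scan 353·200^i mod 383 for i = 0, 1, …:
  i=0: 353   i=1: 128   i=2: 322   i=3: 56
  i=4: 93   i=5: 216   i=6: 304   i=7: 286
  i=8: 133   i=9: 173
Match at i=9, j=3: x = 9·14 + 3 = 129.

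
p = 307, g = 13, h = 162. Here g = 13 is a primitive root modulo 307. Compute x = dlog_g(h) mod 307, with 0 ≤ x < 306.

Baby-step giant-step with m = ceil(sqrt(306)) = 18.
Baby table (13^j mod 307 for j=0..17):
  0:1  1:13  2:169  3:48  4:10  5:130  6:155  7:173
  8:100  9:72  10:15  11:195  12:79  13:106  14:150  15:108
  16:176  17:139
Giant step factor: 13^(-18) ≡ 114 (mod 307).
Scan 162·114^i mod 307 for i = 0, 1, …:
  i=0: 162   i=1: 48
Match at i=1, j=3: x = 1·18 + 3 = 21.

21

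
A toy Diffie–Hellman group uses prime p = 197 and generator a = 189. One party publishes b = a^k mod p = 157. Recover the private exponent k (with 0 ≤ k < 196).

194

Baby-step giant-step with m = ceil(sqrt(196)) = 14.
Baby table (189^j mod 197 for j=0..13):
  0:1  1:189  2:64  3:79  4:156  5:131  6:134  7:110
  8:105  9:145  10:22  11:21  12:29  13:162
Giant step factor: 189^(-14) ≡ 19 (mod 197).
Scan 157·19^i mod 197 for i = 0, 1, …:
  i=0: 157   i=1: 28   i=2: 138   i=3: 61
  i=4: 174   i=5: 154   i=6: 168   i=7: 40
  i=8: 169   i=9: 59   i=10: 136   i=11: 23
  i=12: 43   i=13: 29
Match at i=13, j=12: k = 13·14 + 12 = 194.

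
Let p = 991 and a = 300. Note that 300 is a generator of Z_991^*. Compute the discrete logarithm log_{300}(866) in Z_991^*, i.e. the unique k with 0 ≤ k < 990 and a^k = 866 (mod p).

Baby-step giant-step with m = ceil(sqrt(990)) = 32.
Baby table (300^j mod 991 for j=0..31):
  0:1  1:300  2:810  3:205  4:58  5:553  6:403  7:989
  8:391  9:362  10:581  11:875  12:876  13:185  14:4  15:209
  16:267  17:820  18:232  19:230  20:621  21:983  22:573  23:457
  24:342  25:527  26:531  27:740  28:16  29:836  30:77  31:307
Giant step factor: 300^(-32) ≡ 582 (mod 991).
Scan 866·582^i mod 991 for i = 0, 1, …:
  i=0: 866   i=1: 584   i=2: 966   i=3: 315
  i=4: 986   i=5: 63   i=6: 990   i=7: 409
  i=8: 198   i=9: 280     …   i=20: 707
  i=21: 209
Match at i=21, j=15: k = 21·32 + 15 = 687.

687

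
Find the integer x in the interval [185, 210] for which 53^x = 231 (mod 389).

Compute 53^185 mod 389 = 32, then multiply by 53 repeatedly:
  53^185=32  53^186=140  53^187=29  53^188=370  53^189=160
  53^190=311  53^191=145  53^192=294  53^193=22  53^194=388
  53^195=336  53^196=303  53^197=110  53^198=384  53^199=124
  53^200=348  53^201=161  53^202=364  53^203=231
Found 231 at exponent 203.

203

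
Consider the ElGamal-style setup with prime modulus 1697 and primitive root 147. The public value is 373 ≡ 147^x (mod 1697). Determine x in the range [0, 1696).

353

Baby-step giant-step with m = ceil(sqrt(1696)) = 42.
Baby table (147^j mod 1697 for j=0..41):
  0:1  1:147  2:1245  3:1436  4:664  5:879  6:241  7:1487
  8:1373  9:1585  10:506  11:1411  12:383  13:300  14:1675  15:160
  16:1459  17:651  18:665  19:1026  20:1486  21:1226  22:340  23:767
  24:747  25:1201  26:59  27:188  28:484  29:1571  30:145  31:951
  32:643  33:1186  34:1248  35:180  36:1005  37:96  38:536  39:730
  40:399  41:955
Giant step factor: 147^(-42) ≡ 630 (mod 1697).
Scan 373·630^i mod 1697 for i = 0, 1, …:
  i=0: 373   i=1: 804   i=2: 814   i=3: 326
  i=4: 43   i=5: 1635   i=6: 1668   i=7: 397
  i=8: 651
Match at i=8, j=17: x = 8·42 + 17 = 353.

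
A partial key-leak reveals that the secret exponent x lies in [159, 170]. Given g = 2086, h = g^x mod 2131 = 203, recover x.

Compute 2086^159 mod 2131 = 203, then multiply by 2086 repeatedly:
  2086^159=203
Found 203 at exponent 159.

159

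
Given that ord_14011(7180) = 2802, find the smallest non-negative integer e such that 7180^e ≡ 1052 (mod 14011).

1035

Baby-step giant-step with m = ceil(sqrt(2802)) = 53.
Baby table (7180^j mod 14011 for j=0..52):
  0:1  1:7180  2:5931  3:5151  4:9151  5:6601  6:9978  7:3797
  8:11065  9:4330  10:13002  11:13078  12:12329  13:722  14:13901  15:8827
  16:6107  17:7841  18:2182  19:2462  20:9289  21:2660  22:1807  23:74
  24:12913  25:4553  26:2877  27:4646  28:12100  29:9800  30:758  31:6172
  32:12178  33:9400  34:1013  35:1631  36:11395  37:5871  38:8692  39:3566
  40:5783  41:7347  42:45  43:847  44:686  45:7619  46:5476  47:2814
  48:658  49:2733  50:7540  51:12707  52:10639
Giant step factor: 7180^(-53) ≡ 8465 (mod 14011).
Scan 1052·8465^i mod 14011 for i = 0, 1, …:
  i=0: 1052   i=1: 8195   i=2: 2214   i=3: 8803
  i=4: 6897   i=5: 13279   i=6: 10493   i=7: 7516
  i=8: 13000   i=9: 2606     …   i=18: 6349
  i=19: 12100
Match at i=19, j=28: e = 19·53 + 28 = 1035.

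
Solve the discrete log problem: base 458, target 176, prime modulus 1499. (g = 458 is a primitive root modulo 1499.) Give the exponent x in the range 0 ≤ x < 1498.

547

Baby-step giant-step with m = ceil(sqrt(1498)) = 39.
Baby table (458^j mod 1499 for j=0..38):
  0:1  1:458  2:1403  3:1002  4:222  5:1243  6:1173  7:592
  8:1316  9:130  10:1079  11:1011  12:1346  13:379  14:1197  15:1091
  16:511  17:194  18:411  19:863  20:1017  21:1096  22:1302  23:1213
  24:924  25:474  26:1236  27:965  28:1264  29:298  30:75  31:1372
  32:295  33:200  34:161  35:287  36:1033  37:929  38:1265
Giant step factor: 458^(-39) ≡ 692 (mod 1499).
Scan 176·692^i mod 1499 for i = 0, 1, …:
  i=0: 176   i=1: 373   i=2: 288   i=3: 1428
  i=4: 335   i=5: 974   i=6: 957   i=7: 1185
  i=8: 67   i=9: 1394     …   i=13: 1478
  i=14: 458
Match at i=14, j=1: x = 14·39 + 1 = 547.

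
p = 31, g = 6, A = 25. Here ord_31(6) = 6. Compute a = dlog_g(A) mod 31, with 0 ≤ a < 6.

Successive powers of 6 modulo 31:
  6^0=1  6^1=6  6^2=5  6^3=30  6^4=25
So 6^4 ≡ 25 (mod 31), giving a = 4.

4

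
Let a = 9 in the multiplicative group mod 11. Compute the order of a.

5

The order of 9 must divide p − 1 = 10 = 2 · 5.
Divisors: 1, 2, 5, 10.
Check each in increasing order: 9^1 ≡ 9;  9^2 ≡ 4;  9^5 ≡ 1.
Smallest exponent giving 1 is 5.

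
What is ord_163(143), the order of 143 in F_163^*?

The order of 143 must divide p − 1 = 162 = 2 · 3^4.
Divisors: 1, 2, 3, 6, 9, 18, 27, 54, 81, 162.
Check each in increasing order: 143^1 ≡ 143;  143^2 ≡ 74;  143^3 ≡ 150;  143^6 ≡ 6;  143^9 ≡ 85;  143^18 ≡ 53;  143^27 ≡ 104;  143^54 ≡ 58;  143^81 ≡ 1.
Smallest exponent giving 1 is 81.

81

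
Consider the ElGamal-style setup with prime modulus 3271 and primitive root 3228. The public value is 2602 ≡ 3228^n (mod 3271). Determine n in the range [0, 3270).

Baby-step giant-step with m = ceil(sqrt(3270)) = 58.
Baby table (3228^j mod 3271 for j=0..57):
  0:1  1:3228  2:1849  3:2268  4:606  5:110  6:1812  7:588
  8:884  9:1240  10:2287  11:3060  12:2531  13:2381  14:2289  15:2974
  16:2958  17:375  18:230  19:3194  20:40  21:1551  22:1998  23:2403
  24:1343  25:1129  26:518  27:623  28:2650  29:535  30:3163  31:1373
  32:3110  33:381  34:3243  35:1204  36:564  37:1916  38:2658  39:191
  40:1600  41:3162  42:1416  43:1261  44:1384  45:2637  46:1094  47:2023
  48:1328  49:1774  50:2222  51:2584  52:102  53:2156  54:2151  55:2366
  56:2934  57:1407
Giant step factor: 3228^(-58) ≡ 1701 (mod 3271).
Scan 2602·1701^i mod 3271 for i = 0, 1, …:
  i=0: 2602   i=1: 339   i=2: 943   i=3: 1253
  i=4: 1932   i=5: 2248   i=6: 49   i=7: 1574
  i=8: 1696   i=9: 3145     …   i=46: 508
  i=47: 564
Match at i=47, j=36: n = 47·58 + 36 = 2762.

2762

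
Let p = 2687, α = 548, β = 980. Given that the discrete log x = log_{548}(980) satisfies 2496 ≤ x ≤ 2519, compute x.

2509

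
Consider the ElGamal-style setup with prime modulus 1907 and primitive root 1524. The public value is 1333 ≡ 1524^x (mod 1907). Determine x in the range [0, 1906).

282

Baby-step giant-step with m = ceil(sqrt(1906)) = 44.
Baby table (1524^j mod 1907 for j=0..43):
  0:1  1:1524  2:1757  3:240  4:1523  5:233  6:390  7:1283
  8:617  9:157  10:893  11:1241  12:1447  13:736  14:348  15:206
  16:1196  17:1519  18:1765  19:990  20:323  21:246  22:1132  23:1240
  24:1830  25:886  26:108  27:590  28:963  29:1129  30:482  31:373
  32:166  33:1260  34:1798  35:1700  36:1094  37:538  38:1809  39:1301
  40:1351  41:1271  42:1399  43:50
Giant step factor: 1524^(-44) ≡ 1025 (mod 1907).
Scan 1333·1025^i mod 1907 for i = 0, 1, …:
  i=0: 1333   i=1: 913   i=2: 1395   i=3: 1532
  i=4: 839   i=5: 1825   i=6: 1765
Match at i=6, j=18: x = 6·44 + 18 = 282.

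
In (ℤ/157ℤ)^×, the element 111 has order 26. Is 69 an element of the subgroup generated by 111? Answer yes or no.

no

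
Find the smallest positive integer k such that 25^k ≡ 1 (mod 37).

18

The order of 25 must divide p − 1 = 36 = 2^2 · 3^2.
Divisors: 1, 2, 3, 4, 6, 9, 12, 18, 36.
Check each in increasing order: 25^1 ≡ 25;  25^2 ≡ 33;  25^3 ≡ 11;  25^4 ≡ 16;  25^6 ≡ 10;  25^9 ≡ 36;  25^12 ≡ 26;  25^18 ≡ 1.
Smallest exponent giving 1 is 18.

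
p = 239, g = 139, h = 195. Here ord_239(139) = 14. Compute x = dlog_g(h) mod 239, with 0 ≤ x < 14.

Successive powers of 139 modulo 239:
  139^0=1  139^1=139  139^2=201  139^3=215  139^4=10  139^5=195
So 139^5 ≡ 195 (mod 239), giving x = 5.

5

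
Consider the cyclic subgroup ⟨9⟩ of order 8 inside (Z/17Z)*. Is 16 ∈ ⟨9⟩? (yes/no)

⟨9⟩ has order 8; its elements mod 17 are {1, 2, 4, 8, 9, 13, 15, 16}.
16 is in this set.

yes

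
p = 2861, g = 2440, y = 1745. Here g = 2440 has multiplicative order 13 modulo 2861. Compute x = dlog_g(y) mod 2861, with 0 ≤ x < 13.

11

Successive powers of 2440 modulo 2861:
  2440^0=1  2440^1=2440  2440^2=2720  2440^3=2141  2440^4=2715  2440^5=1385
  2440^6=559  2440^7=2124  2440^8=1289  2440^9=921  2440^10=1355  2440^11=1745
So 2440^11 ≡ 1745 (mod 2861), giving x = 11.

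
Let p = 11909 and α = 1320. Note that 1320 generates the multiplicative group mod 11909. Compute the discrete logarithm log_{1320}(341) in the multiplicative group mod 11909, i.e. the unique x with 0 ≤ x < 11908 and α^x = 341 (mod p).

11815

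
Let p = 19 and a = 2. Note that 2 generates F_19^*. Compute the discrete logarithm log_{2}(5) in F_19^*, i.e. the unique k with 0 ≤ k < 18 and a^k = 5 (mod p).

16

Successive powers of 2 modulo 19:
  2^0=1  2^1=2  2^2=4  2^3=8  2^4=16  2^5=13
  2^6=7  2^7=14  2^8=9  2^9=18  2^10=17  2^11=15
  2^12=11  2^13=3  2^14=6  2^15=12  2^16=5
So 2^16 ≡ 5 (mod 19), giving k = 16.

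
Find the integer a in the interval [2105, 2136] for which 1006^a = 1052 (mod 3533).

Compute 1006^2105 mod 3533 = 2365, then multiply by 1006 repeatedly:
  1006^2105=2365  1006^2106=1481  1006^2107=2493  1006^2108=3061  1006^2109=2123
  1006^2110=1806  1006^2111=874  1006^2112=3060  1006^2113=1117  1006^2114=208
  1006^2115=801  1006^2116=282  1006^2117=1052
Found 1052 at exponent 2117.

2117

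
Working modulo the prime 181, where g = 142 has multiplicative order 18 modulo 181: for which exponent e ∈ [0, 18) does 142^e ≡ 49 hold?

3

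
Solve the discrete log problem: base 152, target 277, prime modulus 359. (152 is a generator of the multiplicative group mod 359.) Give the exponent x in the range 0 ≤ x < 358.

151

Baby-step giant-step with m = ceil(sqrt(358)) = 19.
Baby table (152^j mod 359 for j=0..18):
  0:1  1:152  2:128  3:70  4:229  5:344  6:233  7:234
  8:27  9:155  10:225  11:95  12:80  13:313  14:188  15:215
  16:11  17:236  18:331
Giant step factor: 152^(-19) ≡ 145 (mod 359).
Scan 277·145^i mod 359 for i = 0, 1, …:
  i=0: 277   i=1: 316   i=2: 227   i=3: 246
  i=4: 129   i=5: 37   i=6: 339   i=7: 331
Match at i=7, j=18: x = 7·19 + 18 = 151.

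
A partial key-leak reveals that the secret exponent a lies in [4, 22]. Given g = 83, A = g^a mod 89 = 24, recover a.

21

Compute 83^4 mod 89 = 50, then multiply by 83 repeatedly:
  83^4=50  83^5=56  83^6=20  83^7=58  83^8=8
  83^9=41  83^10=21  83^11=52  83^12=44  83^13=3
  83^14=71  83^15=19  83^16=64  83^17=61  83^18=79
  83^19=60  83^20=85  83^21=24
Found 24 at exponent 21.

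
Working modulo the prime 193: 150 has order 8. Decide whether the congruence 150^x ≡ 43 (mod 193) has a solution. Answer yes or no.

yes

⟨150⟩ has order 8; its elements mod 193 are {1, 9, 43, 81, 112, 150, 184, 192}.
43 is in this set.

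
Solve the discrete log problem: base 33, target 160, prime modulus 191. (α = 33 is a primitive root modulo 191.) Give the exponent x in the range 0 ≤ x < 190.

180

Baby-step giant-step with m = ceil(sqrt(190)) = 14.
Baby table (33^j mod 191 for j=0..13):
  0:1  1:33  2:134  3:29  4:2  5:66  6:77  7:58
  8:4  9:132  10:154  11:116  12:8  13:73
Giant step factor: 33^(-14) ≡ 80 (mod 191).
Scan 160·80^i mod 191 for i = 0, 1, …:
  i=0: 160   i=1: 3   i=2: 49   i=3: 100
  i=4: 169   i=5: 150   i=6: 158   i=7: 34
  i=8: 46   i=9: 51   i=10: 69   i=11: 172
  i=12: 8
Match at i=12, j=12: x = 12·14 + 12 = 180.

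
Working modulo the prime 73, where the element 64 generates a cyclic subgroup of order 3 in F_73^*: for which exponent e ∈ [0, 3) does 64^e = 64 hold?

Successive powers of 64 modulo 73:
  64^0=1  64^1=64
So 64^1 ≡ 64 (mod 73), giving e = 1.

1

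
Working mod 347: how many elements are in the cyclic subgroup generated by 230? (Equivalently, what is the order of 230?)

The order of 230 must divide p − 1 = 346 = 2 · 173.
Divisors: 1, 2, 173, 346.
Check each in increasing order: 230^1 ≡ 230;  230^2 ≡ 156;  230^173 ≡ 346;  230^346 ≡ 1.
Smallest exponent giving 1 is 346.

346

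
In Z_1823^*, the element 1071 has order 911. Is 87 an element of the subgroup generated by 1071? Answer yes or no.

yes

87 ∈ ⟨1071⟩ iff 87^911 ≡ 1 (mod 1823), since |⟨1071⟩| = 911.
87^911 mod 1823 = 1.
Since 1 = 1, 87 lies in the subgroup.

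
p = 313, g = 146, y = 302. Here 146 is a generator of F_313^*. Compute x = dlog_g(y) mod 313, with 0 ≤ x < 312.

184

Baby-step giant-step with m = ceil(sqrt(312)) = 18.
Baby table (146^j mod 313 for j=0..17):
  0:1  1:146  2:32  3:290  4:85  5:203  6:216  7:236
  8:26  9:40  10:206  11:28  12:19  13:270  14:295  15:189
  16:50  17:101
Giant step factor: 146^(-18) ≡ 161 (mod 313).
Scan 302·161^i mod 313 for i = 0, 1, …:
  i=0: 302   i=1: 107   i=2: 12   i=3: 54
  i=4: 243   i=5: 311   i=6: 304   i=7: 116
  i=8: 209   i=9: 158   i=10: 85
Match at i=10, j=4: x = 10·18 + 4 = 184.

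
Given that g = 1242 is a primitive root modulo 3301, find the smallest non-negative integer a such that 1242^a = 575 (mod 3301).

Baby-step giant-step with m = ceil(sqrt(3300)) = 58.
Baby table (1242^j mod 3301 for j=0..57):
  0:1  1:1242  2:997  3:399  4:408  5:1683  6:753  7:1043
  8:1414  9:56  10:231  11:3016  12:2538  13:3042  14:1820  15:2556
  16:2291  17:3261  18:3136  19:3033  20:545  21:185  22:2001  23:2890
  24:1193  25:2858  26:1061  27:663  28:1497  29:811  30:457  31:3123
  32:91  33:788  34:1600  35:3299  36:817  37:1307  38:2503  39:2485
  40:3236  41:1795  42:1215  43:473  44:3189  45:2839  46:570  47:1526
  48:518  49:2962  50:1490  51:2020  52:80  53:330  54:536  55:2211
  56:2931  57:2600
Giant step factor: 1242^(-58) ≡ 2285 (mod 3301).
Scan 575·2285^i mod 3301 for i = 0, 1, …:
  i=0: 575   i=1: 77   i=2: 992   i=3: 2234
  i=4: 1344   i=5: 1110   i=6: 1182   i=7: 652
  i=8: 1069   i=9: 3226     …   i=45: 687
  i=46: 1820
Match at i=46, j=14: a = 46·58 + 14 = 2682.

2682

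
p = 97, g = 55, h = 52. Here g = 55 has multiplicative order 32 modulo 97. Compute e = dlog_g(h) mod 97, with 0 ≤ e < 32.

11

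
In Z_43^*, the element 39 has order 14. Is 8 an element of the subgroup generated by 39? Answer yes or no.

yes

⟨39⟩ has order 14; its elements mod 43 are {1, 2, 4, 8, 11, 16, 21, 22, 27, 32, 35, 39, 41, 42}.
8 is in this set.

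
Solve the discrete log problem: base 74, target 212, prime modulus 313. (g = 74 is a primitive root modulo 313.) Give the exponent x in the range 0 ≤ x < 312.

Baby-step giant-step with m = ceil(sqrt(312)) = 18.
Baby table (74^j mod 313 for j=0..17):
  0:1  1:74  2:155  3:202  4:237  5:10  6:114  7:298
  8:142  9:179  10:100  11:201  12:163  13:168  14:225  15:61
  16:132  17:65
Giant step factor: 74^(-18) ≡ 49 (mod 313).
Scan 212·49^i mod 313 for i = 0, 1, …:
  i=0: 212   i=1: 59   i=2: 74
Match at i=2, j=1: x = 2·18 + 1 = 37.

37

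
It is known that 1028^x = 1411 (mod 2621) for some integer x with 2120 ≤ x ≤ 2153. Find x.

Compute 1028^2120 mod 2621 = 81, then multiply by 1028 repeatedly:
  1028^2120=81  1028^2121=2017  1028^2122=265  1028^2123=2457  1028^2124=1773
  1028^2125=1049  1028^2126=1141  1028^2127=1361  1028^2128=2115  1028^2129=1411
Found 1411 at exponent 2129.

2129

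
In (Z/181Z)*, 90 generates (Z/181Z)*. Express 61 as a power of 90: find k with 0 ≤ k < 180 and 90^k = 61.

Baby-step giant-step with m = ceil(sqrt(180)) = 14.
Baby table (90^j mod 181 for j=0..13):
  0:1  1:90  2:136  3:113  4:34  5:164  6:99  7:41
  8:70  9:146  10:108  11:127  12:27  13:77
Giant step factor: 90^(-14) ≡ 94 (mod 181).
Scan 61·94^i mod 181 for i = 0, 1, …:
  i=0: 61   i=1: 123   i=2: 159   i=3: 104
  i=4: 2   i=5: 7   i=6: 115   i=7: 131
  i=8: 6   i=9: 21   i=10: 164
Match at i=10, j=5: k = 10·14 + 5 = 145.

145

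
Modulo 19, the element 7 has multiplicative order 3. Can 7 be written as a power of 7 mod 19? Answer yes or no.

yes

7 ∈ ⟨7⟩ iff 7^3 ≡ 1 (mod 19), since |⟨7⟩| = 3.
7^3 mod 19 = 1.
Since 1 = 1, 7 lies in the subgroup.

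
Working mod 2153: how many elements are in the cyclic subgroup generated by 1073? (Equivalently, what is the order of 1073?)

1076

The order of 1073 must divide p − 1 = 2152 = 2^3 · 269.
Divisors: 1, 2, 4, 8, 269, 538, 1076, 2152.
Check each in increasing order: 1073^1 ≡ 1073;  1073^2 ≡ 1627;  1073^4 ≡ 1092;  1073^8 ≡ 1855;  1073^269 ≡ 1921;  1073^538 ≡ 2152;  1073^1076 ≡ 1.
Smallest exponent giving 1 is 1076.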